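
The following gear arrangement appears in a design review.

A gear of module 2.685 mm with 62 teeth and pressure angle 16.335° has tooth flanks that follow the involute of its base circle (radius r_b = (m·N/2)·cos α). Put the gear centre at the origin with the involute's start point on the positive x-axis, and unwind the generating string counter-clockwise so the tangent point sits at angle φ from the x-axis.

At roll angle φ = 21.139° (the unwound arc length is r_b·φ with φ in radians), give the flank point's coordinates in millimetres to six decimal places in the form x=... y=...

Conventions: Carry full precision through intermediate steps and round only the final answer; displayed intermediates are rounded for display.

x=85.127824 y=1.319023

recognized (one wheel, involute flank): single-mesh tooth geometry, m = 2.685, N = 62
pitch radius r_p = m·N/2 = 2.685·62/2 = 83.235000
base radius r_b = r_p·cos α = 83.235000·cos 16.335° = 79.875108
roll angle φ = 21.139° = 0.36894515 rad
x = r_b·(cos φ + φ·sin φ) = 85.127824
y = r_b·(sin φ − φ·cos φ) = 1.319023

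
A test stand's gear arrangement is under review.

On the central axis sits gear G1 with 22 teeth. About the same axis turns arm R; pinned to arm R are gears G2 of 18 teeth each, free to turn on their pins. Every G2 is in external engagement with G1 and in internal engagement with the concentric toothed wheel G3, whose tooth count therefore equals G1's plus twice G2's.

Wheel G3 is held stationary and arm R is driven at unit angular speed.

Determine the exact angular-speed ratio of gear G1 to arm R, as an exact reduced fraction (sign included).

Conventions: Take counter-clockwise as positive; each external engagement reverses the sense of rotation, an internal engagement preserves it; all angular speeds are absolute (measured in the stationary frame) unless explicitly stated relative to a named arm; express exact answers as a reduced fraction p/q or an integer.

recognized (axles ride arm R): planetary set, 22/18/58 teeth
ring teeth: 22 + 2·18 = 58
22(ω_sun−ω_arm) = −58(ω_ring−ω_arm),  ω_ring = 0, ω_arm = 1
ω_sun = 1 − (58/22)(0−1) = 40/11
ω_out/ω_in = 40/11

40/11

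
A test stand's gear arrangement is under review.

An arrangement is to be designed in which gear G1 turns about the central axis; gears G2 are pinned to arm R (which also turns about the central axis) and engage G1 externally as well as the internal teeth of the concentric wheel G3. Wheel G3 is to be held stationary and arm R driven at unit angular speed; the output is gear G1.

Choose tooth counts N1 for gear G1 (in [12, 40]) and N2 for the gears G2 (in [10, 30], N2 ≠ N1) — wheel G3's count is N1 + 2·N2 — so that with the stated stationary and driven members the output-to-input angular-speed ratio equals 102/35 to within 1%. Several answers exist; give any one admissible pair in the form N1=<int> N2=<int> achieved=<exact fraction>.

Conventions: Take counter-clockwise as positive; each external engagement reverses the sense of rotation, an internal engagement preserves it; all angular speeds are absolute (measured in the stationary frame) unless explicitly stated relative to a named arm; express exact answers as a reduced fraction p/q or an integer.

N1=35 N2=16 achieved=102/35

topology: planetary set — design target 102/35, arm = carrier (Willis)
Willis with ω_ring = 0: ω_sun/ω_arm = (N1+N3)/N1; set equal to 102/35  ⇒  N3/N1 = 102/35 − 1 = 67/35
N3 = N1 + 2·N2  ⇒  N2/N1 = (N3/N1 − 1)/2 = (67/35 − 1)/2 = 16/35
smallest multiple with N1 ≥ 12 and N2 ≥ 10: k = 1  ⇒  N1 = 1·35 = 35, N2 = 1·16 = 16 (N1 ≤ 40, N2 ≤ 30, N2 ≠ N1 ✓), N3 = 35 + 2·16 = 67
check: (N1+N3)/N1 with N1 = 35, N3 = 67 gives 102/35; |achieved − target| = 0 ≤ 51/1750 ✓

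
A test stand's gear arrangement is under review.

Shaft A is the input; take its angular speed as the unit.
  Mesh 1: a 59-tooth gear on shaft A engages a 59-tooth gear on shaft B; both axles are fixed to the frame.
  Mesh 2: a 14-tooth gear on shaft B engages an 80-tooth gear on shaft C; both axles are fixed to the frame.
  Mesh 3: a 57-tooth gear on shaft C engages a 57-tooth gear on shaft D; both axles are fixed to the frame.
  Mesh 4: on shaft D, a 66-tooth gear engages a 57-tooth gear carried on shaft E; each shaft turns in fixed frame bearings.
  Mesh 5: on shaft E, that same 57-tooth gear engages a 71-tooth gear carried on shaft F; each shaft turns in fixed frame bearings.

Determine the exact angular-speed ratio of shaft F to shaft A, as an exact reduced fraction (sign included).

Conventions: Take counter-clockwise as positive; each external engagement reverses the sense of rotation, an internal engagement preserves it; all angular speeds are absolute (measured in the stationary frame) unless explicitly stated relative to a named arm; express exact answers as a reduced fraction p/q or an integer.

class = fixed-axis compound train [5 meshes; 5 ratios multiply, 5 sense flips]
mesh 1 [59T→59T]: running ratio 1, sense −
mesh 2 [14T→80T]: running ratio 7/40, sense +
mesh 3 [57T→57T]: running ratio 7/40, sense −
mesh 4 [66T→57T]: running ratio 77/380, sense +
mesh 5 [57T→71T]: running ratio 231/1420, sense −
ω_out/ω_in = -231/1420

-231/1420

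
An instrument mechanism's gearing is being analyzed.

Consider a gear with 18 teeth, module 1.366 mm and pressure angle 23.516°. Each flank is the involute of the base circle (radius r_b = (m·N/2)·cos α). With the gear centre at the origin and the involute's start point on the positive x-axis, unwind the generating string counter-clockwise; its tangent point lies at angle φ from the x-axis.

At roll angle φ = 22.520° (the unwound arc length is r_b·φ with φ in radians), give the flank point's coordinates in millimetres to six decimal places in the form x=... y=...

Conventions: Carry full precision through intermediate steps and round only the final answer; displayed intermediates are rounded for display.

topology: single-mesh involute geometry — m = 1.366, N = 18
pitch radius r_p = m·N/2 = 1.366·18/2 = 12.294000
base radius r_b = r_p·cos α = 12.294000·cos 23.516° = 11.272967
roll angle φ = 22.520° = 0.39304815 rad
x = r_b·(cos φ + φ·sin φ) = 12.110387
y = r_b·(sin φ − φ·cos φ) = 0.224662

x=12.110387 y=0.224662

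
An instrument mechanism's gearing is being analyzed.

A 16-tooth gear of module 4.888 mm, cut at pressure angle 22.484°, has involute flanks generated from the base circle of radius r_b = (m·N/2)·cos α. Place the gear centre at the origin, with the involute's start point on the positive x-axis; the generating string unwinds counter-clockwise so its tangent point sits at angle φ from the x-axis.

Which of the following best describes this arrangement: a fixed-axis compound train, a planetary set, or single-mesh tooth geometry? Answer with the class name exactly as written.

topology: single-mesh involute geometry — m = 4.888, N = 16
classification: single-mesh tooth geometry

single-mesh tooth geometry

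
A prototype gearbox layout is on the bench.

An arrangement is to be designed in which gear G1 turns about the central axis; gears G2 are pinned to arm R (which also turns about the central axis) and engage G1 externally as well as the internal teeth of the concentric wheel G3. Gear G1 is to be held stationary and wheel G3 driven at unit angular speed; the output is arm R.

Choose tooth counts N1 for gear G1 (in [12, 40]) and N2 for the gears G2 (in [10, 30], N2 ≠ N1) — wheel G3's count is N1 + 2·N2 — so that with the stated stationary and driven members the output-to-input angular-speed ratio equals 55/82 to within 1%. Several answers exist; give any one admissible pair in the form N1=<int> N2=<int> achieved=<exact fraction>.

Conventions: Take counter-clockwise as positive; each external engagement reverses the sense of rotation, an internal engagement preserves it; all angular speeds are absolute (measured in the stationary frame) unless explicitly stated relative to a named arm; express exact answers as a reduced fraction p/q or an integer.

N1=27 N2=14 achieved=55/82

design class (target 55/82): planetary set
Willis with ω_sun = 0: ω_arm/ω_ring = N3/(N1+N3); set equal to 55/82  ⇒  N3/N1 = (55/82)/(1 − 55/82) = 55/27
N3 = N1 + 2·N2  ⇒  N2/N1 = (N3/N1 − 1)/2 = (55/27 − 1)/2 = 14/27
smallest multiple with N1 ≥ 12 and N2 ≥ 10: k = 1  ⇒  N1 = 1·27 = 27, N2 = 1·14 = 14 (N1 ≤ 40, N2 ≤ 30, N2 ≠ N1 ✓), N3 = 27 + 2·14 = 55
check: N3/(N1+N3) with N1 = 27, N3 = 55 gives 55/82; |achieved − target| = 0 ≤ 11/1640 ✓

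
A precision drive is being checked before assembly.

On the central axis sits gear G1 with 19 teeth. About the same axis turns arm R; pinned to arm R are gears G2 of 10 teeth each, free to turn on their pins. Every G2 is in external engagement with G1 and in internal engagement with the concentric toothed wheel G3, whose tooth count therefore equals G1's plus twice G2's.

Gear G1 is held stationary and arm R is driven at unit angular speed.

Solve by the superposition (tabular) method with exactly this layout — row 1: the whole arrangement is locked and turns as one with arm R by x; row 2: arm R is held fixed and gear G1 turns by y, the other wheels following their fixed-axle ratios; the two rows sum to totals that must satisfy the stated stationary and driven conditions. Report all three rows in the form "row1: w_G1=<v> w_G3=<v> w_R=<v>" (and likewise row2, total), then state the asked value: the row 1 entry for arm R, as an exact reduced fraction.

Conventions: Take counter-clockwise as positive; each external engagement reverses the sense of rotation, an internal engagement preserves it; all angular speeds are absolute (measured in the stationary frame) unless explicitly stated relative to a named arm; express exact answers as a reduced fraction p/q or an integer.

row1: w_G1=1 w_G3=1 w_R=1
row2: w_G1=-1 w_G3=19/39 w_R=0
total: w_G1=0 w_G3=58/39 w_R=1
asked value: 1

planetary set (19T centre, 10T on arm, 39T internal) — Willis relation
superposition row 1 [locked train]: every member turns x
row 2: sun turns y, ring = −(19/39)·y, arm 0
boundary: total ω_sun = x + y = 0 and total ω_arm = x = 1  ⇒  y = -1, x = 1
row 2 ring = −(19/39)·(-1) = 19/39
totals (row 1 + row 2): sun 1 + (-1) = 0, ring 1 + 19/39 = 58/39, arm 1 + 0 = 1
asked cell (row1, arm) = 1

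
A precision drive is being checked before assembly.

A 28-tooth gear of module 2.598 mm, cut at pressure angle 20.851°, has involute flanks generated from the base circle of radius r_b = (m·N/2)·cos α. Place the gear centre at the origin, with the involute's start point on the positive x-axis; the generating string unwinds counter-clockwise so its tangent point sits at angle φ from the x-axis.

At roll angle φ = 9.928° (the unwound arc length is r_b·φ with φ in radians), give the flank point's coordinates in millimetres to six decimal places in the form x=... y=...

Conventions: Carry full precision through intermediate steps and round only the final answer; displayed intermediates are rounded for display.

topology: single-mesh involute geometry — m = 2.598, N = 28
pitch radius r_p = m·N/2 = 2.598·28/2 = 36.372000
base radius r_b = r_p·cos α = 36.372000·cos 20.851° = 33.989969
roll angle φ = 9.928° = 0.17327629 rad
x = r_b·(cos φ + φ·sin φ) = 34.496414
y = r_b·(sin φ − φ·cos φ) = 0.058768

x=34.496414 y=0.058768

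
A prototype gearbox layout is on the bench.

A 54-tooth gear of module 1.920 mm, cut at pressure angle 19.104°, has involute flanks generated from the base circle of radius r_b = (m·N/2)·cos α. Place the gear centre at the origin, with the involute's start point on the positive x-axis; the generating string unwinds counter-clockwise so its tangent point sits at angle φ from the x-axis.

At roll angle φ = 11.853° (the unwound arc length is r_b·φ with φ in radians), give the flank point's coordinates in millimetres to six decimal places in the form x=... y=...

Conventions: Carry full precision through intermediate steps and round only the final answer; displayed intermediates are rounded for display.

x=50.021979 y=0.143946

class = single-mesh tooth geometry [base-circle involute, m = 1.920, 54T]
pitch radius r_p = m·N/2 = 1.920·54/2 = 51.840000
base radius r_b = r_p·cos α = 51.840000·cos 19.104° = 48.984967
roll angle φ = 11.853° = 0.20687388 rad
x = r_b·(cos φ + φ·sin φ) = 50.021979
y = r_b·(sin φ − φ·cos φ) = 0.143946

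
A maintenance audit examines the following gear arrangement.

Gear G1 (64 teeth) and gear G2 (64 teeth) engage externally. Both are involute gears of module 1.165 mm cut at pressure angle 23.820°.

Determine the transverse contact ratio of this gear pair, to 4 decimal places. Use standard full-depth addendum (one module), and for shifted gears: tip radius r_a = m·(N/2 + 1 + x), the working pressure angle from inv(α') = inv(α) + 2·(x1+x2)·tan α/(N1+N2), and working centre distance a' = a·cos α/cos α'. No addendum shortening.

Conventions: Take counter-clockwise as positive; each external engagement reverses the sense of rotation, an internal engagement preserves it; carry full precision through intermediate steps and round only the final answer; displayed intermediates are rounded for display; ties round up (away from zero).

recognized (one external pair, fixed centres): single-mesh tooth geometry, m = 1.165, N1 = 64, N2 = 64
base radii: r_b1 = 34.104443, r_b2 = 34.104443
tip radii: r_a1 = 38.445000, r_a2 = 38.445000
no profile shift: α' = α, a' = a
action lengths: √(r_a1²−r_b1²) = 17.745563, √(r_a2²−r_b2²) = 17.745563
base pitch p_b = π·m·cos α = 3.348196
CR = (17.745563 + 17.745563 − 74.560000·sin 23.82000°)/3.348196 = 1.606530
contact ratio ≈ 1.6065

1.6065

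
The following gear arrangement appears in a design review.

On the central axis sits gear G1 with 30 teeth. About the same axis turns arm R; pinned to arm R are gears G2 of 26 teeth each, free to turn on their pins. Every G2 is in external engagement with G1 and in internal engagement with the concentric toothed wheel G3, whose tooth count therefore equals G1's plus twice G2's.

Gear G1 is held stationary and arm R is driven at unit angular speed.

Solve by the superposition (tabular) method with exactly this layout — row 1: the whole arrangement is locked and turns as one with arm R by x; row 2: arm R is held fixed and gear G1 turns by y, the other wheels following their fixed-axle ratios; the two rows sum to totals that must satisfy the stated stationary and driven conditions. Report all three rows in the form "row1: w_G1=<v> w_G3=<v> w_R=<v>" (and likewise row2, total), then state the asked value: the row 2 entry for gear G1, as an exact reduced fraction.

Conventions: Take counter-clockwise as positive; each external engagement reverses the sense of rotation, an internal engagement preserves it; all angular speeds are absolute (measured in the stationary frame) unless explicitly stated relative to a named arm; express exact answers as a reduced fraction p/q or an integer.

row1: w_G1=1 w_G3=1 w_R=1
row2: w_G1=-1 w_G3=15/41 w_R=0
total: w_G1=0 w_G3=56/41 w_R=1
asked value: -1

recognized (axles ride arm R): planetary set, 30/26/82 teeth
row 1 — lock + rotate with arm: ω_sun = ω_ring = ω_arm = x
row 2 — arm fixed, fixed-axis ratios: sun y, ring −(30/82)·y, arm 0
boundary: total ω_sun = x + y = 0 and total ω_arm = x = 1  ⇒  y = -1, x = 1
row 2 ring = −(30/82)·(-1) = 15/41
totals (row 1 + row 2): sun 1 + (-1) = 0, ring 1 + 15/41 = 56/41, arm 1 + 0 = 1
asked cell (row2, sun) = -1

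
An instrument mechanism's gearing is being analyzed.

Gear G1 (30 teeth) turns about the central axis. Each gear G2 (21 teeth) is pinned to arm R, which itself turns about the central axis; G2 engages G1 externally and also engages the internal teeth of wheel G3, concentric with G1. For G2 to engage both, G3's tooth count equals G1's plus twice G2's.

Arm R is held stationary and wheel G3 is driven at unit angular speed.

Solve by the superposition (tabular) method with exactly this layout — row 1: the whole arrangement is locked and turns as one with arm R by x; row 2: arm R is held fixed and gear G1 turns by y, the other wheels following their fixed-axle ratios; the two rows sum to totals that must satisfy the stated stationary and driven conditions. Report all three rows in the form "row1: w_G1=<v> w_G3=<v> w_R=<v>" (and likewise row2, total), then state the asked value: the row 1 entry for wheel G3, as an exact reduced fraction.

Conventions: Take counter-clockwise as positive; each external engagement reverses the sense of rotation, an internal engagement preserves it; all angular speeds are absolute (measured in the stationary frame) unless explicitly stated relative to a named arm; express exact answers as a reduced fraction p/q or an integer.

topology: planetary set — G1 30T / G2 21T / G3 72T, arm = carrier (Willis)
superposition row 1 [locked train]: every member turns x
row 2: sun turns y, ring = −(30/72)·y, arm 0
boundary: total ω_arm = x = 0 and total ω_ring = x − (30/72)·y = 1  ⇒  y = -12/5, x = 0
row 2 ring = −(30/72)·(-12/5) = 1
totals (row 1 + row 2): sun 0 + (-12/5) = -12/5, ring 0 + 1 = 1, arm 0 + 0 = 0
asked cell (row1, ring) = 0

row1: w_G1=0 w_G3=0 w_R=0
row2: w_G1=-12/5 w_G3=1 w_R=0
total: w_G1=-12/5 w_G3=1 w_R=0
asked value: 0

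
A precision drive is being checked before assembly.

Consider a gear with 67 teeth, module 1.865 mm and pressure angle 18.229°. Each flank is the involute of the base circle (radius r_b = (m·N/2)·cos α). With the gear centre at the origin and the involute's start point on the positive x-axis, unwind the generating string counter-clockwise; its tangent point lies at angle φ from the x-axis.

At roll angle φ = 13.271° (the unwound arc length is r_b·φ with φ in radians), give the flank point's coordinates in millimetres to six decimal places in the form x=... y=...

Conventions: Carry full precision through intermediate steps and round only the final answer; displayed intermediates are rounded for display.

x=60.912529 y=0.244485

topology: single-mesh involute geometry — m = 1.865, N = 67
pitch radius r_p = m·N/2 = 1.865·67/2 = 62.477500
base radius r_b = r_p·cos α = 62.477500·cos 18.229° = 59.341994
roll angle φ = 13.271° = 0.23162265 rad
x = r_b·(cos φ + φ·sin φ) = 60.912529
y = r_b·(sin φ − φ·cos φ) = 0.244485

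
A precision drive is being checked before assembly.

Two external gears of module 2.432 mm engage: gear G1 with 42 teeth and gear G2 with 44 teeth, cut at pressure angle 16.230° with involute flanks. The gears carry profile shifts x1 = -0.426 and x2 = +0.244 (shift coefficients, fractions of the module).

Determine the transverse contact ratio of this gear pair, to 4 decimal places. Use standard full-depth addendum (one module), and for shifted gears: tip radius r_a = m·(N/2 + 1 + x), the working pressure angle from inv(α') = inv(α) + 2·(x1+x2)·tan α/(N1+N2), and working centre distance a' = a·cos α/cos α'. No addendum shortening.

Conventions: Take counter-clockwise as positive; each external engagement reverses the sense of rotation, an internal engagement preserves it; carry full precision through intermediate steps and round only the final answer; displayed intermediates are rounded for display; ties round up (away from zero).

single-mesh involute tooth geometry (42T engaging 44T at module 2.432)
base radii: r_b1 = 49.036652, r_b2 = 51.371730
tip radii: r_a1 = 52.467968, r_a2 = 56.529408
inv(α') = inv(16.230°) + 2·(-0.426+0.244)·tan α/(42+44) = 0.00659572  ⇒  α' = 15.34735°
a' = a·cos α / cos α' = 104.5760·cos 16.230°/cos 15.34735° = 104.121458
action lengths: √(r_a1²−r_b1²) = 18.662648, √(r_a2²−r_b2²) = 23.590661
base pitch p_b = π·m·cos α = 7.335866
CR = (18.662648 + 23.590661 − 104.121458·sin 15.34735°)/7.335866 = 2.003235
contact ratio ≈ 2.0032

2.0032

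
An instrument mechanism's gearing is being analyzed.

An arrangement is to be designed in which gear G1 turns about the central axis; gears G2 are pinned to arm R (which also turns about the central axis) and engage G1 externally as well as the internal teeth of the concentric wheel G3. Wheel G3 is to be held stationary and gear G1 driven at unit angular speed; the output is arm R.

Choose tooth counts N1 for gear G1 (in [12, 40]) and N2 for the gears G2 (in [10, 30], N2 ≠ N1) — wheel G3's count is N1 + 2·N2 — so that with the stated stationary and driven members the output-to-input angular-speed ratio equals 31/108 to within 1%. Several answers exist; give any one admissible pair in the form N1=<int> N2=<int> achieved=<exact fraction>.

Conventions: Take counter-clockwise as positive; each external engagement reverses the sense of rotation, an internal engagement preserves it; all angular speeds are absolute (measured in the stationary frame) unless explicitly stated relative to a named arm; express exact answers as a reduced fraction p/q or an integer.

N1=31 N2=23 achieved=31/108

topology: planetary set — design target 31/108, arm = carrier (Willis)
Willis with ω_ring = 0: ω_arm/ω_sun = N1/(N1+N3); set equal to 31/108  ⇒  N3/N1 = 1/(31/108) − 1 = 77/31
N3 = N1 + 2·N2  ⇒  N2/N1 = (N3/N1 − 1)/2 = (77/31 − 1)/2 = 23/31
smallest multiple with N1 ≥ 12 and N2 ≥ 10: k = 1  ⇒  N1 = 1·31 = 31, N2 = 1·23 = 23 (N1 ≤ 40, N2 ≤ 30, N2 ≠ N1 ✓), N3 = 31 + 2·23 = 77
check: N1/(N1+N3) with N1 = 31, N3 = 77 gives 31/108; |achieved − target| = 0 ≤ 31/10800 ✓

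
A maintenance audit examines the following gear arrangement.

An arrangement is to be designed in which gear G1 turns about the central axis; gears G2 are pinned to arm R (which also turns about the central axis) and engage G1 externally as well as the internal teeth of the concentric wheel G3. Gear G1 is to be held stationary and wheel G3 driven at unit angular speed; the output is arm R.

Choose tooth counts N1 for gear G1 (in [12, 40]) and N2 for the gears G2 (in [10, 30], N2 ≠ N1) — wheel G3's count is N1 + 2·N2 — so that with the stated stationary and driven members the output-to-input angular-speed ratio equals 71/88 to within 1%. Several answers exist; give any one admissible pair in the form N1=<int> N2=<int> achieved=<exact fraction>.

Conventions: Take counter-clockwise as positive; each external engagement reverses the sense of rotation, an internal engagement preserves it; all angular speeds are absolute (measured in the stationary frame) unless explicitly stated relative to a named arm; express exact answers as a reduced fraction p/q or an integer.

class = planetary set [ratio 71/88 wanted; Willis about the carrier]
Willis with ω_sun = 0: ω_arm/ω_ring = N3/(N1+N3); set equal to 71/88  ⇒  N3/N1 = (71/88)/(1 − 71/88) = 71/17
N3 = N1 + 2·N2  ⇒  N2/N1 = (N3/N1 − 1)/2 = (71/17 − 1)/2 = 27/17
smallest multiple with N1 ≥ 12 and N2 ≥ 10: k = 1  ⇒  N1 = 1·17 = 17, N2 = 1·27 = 27 (N1 ≤ 40, N2 ≤ 30, N2 ≠ N1 ✓), N3 = 17 + 2·27 = 71
check: N3/(N1+N3) with N1 = 17, N3 = 71 gives 71/88; |achieved − target| = 0 ≤ 71/8800 ✓

N1=17 N2=27 achieved=71/88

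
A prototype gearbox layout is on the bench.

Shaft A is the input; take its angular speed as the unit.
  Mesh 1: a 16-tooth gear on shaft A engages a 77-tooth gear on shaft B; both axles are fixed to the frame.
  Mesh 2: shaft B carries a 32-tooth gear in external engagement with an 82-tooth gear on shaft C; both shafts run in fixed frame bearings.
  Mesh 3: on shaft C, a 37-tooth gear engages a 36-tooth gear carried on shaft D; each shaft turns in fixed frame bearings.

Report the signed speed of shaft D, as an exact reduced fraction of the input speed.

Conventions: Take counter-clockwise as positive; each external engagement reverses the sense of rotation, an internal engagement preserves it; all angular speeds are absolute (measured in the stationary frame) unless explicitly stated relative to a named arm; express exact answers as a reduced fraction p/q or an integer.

-2368/28413

3-mesh fixed-axis compound train (all bearings frame-fixed)
mesh 1 [16T→77T]: |ω|/ω_in = 1×16/77 = 16/77, sense flips to −
mesh 2 [32T→82T]: |ω|/ω_in = (16/77)×32/82 = 256/3157, sense flips to +
mesh 3 [37T→36T]: |ω|/ω_in = (256/3157)×37/36 = 2368/28413, sense flips to −
signed output speed (× input speed) = -2368/28413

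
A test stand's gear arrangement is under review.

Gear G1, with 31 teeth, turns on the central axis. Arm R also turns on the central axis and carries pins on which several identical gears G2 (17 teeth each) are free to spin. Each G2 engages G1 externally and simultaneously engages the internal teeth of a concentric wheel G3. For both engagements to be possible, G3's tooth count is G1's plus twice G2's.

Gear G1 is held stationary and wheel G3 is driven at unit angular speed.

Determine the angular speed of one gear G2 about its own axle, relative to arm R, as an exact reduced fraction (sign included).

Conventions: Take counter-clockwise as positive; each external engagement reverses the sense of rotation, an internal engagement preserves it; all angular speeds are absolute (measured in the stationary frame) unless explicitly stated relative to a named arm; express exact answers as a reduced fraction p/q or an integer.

2015/1632

class = planetary set [G3 = 31+2·17 = 65; Willis about the carrier]
ring teeth: 31 + 2·17 = 65
31(ω_sun−ω_arm) = −65(ω_ring−ω_arm),  ω_sun = 0, ω_ring = 1
31(0−ω_arm) = −65(1−ω_arm)  ⇒  96·ω_arm = 65  ⇒  ω_arm = 65/96
sun–planet mesh: 31·(0−65/96) = −17·(ω_p−ω_arm)  ⇒  ω_p−ω_arm = 2015/1632
exact speed ratio = 2015/1632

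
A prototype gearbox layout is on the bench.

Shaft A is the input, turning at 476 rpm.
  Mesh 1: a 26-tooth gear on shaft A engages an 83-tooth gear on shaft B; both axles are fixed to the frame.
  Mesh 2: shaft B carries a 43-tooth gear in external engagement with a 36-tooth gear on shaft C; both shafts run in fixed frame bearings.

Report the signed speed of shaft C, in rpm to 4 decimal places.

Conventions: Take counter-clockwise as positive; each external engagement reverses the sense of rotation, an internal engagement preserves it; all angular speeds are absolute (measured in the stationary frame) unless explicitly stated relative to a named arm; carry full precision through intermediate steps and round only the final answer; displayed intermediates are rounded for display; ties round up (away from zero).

+178.1017 rpm

topology: fixed-axis compound train — 2 meshes, A→C
mesh 1 [26T→83T]: ω = 476.0000×26/83 = 149.1084 rpm, sense flips to −
mesh 2 [43T→36T]: ω = 149.1084×43/36 = 178.1017 rpm, sense flips to +
signed output speed = +178.1017 rpm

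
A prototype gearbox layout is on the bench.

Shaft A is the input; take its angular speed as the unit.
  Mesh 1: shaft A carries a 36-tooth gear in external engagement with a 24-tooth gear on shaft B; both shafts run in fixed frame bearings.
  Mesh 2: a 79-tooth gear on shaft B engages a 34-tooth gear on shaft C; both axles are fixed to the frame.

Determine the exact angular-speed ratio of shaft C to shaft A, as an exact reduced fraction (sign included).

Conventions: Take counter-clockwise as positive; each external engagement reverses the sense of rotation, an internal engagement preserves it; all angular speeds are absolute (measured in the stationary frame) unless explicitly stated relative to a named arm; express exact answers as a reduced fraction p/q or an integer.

class = fixed-axis compound train [2 meshes; 2 ratios multiply, 2 sense flips]
mesh 1 [36T→24T]: running ratio 3/2, sense −
mesh 2 [79T→34T]: running ratio 237/68, sense +
ω_out/ω_in = 237/68

237/68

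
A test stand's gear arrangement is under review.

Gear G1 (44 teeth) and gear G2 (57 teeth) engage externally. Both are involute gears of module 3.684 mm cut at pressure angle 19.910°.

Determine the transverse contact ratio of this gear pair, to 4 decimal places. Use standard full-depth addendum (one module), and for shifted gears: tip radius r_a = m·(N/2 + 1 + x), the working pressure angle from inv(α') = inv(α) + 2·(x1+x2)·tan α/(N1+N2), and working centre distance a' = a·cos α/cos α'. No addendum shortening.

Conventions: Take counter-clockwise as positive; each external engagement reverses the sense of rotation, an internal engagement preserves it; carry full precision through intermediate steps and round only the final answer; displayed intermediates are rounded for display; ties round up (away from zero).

1.7590

recognized (one external pair, fixed centres): single-mesh tooth geometry, m = 3.684, N1 = 44, N2 = 57
base radii: r_b1 = 76.203656, r_b2 = 98.718373
tip radii: r_a1 = 84.732000, r_a2 = 108.678000
no profile shift: α' = α, a' = a
action lengths: √(r_a1²−r_b1²) = 37.047464, √(r_a2²−r_b2²) = 45.448769
base pitch p_b = π·m·cos α = 10.881857
CR = (37.047464 + 45.448769 − 186.042000·sin 19.91000°)/10.881857 = 1.758965
contact ratio ≈ 1.7590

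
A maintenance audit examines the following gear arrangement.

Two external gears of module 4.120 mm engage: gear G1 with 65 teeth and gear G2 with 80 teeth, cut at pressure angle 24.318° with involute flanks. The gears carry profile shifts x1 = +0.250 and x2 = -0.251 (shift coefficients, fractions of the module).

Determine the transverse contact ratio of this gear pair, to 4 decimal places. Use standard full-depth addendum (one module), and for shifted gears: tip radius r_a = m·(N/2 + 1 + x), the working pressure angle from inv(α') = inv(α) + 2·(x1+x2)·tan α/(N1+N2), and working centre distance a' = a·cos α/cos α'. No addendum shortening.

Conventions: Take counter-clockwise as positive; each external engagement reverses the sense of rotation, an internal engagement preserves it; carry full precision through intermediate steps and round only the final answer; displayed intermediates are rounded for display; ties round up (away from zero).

1.5882

single-mesh involute tooth geometry (65T engaging 80T at module 4.120)
base radii: r_b1 = 122.019582, r_b2 = 150.177947
tip radii: r_a1 = 139.050000, r_a2 = 167.885880
inv(α') = inv(24.318°) + 2·(+0.250-0.251)·tan α/(65+80) = 0.02746017  ⇒  α' = 24.31625°
a' = a·cos α / cos α' = 298.7000·cos 24.318°/cos 24.31625° = 298.695880
action lengths: √(r_a1²−r_b1²) = 66.679263, √(r_a2²−r_b2²) = 75.048337
base pitch p_b = π·m·cos α = 11.794948
CR = (66.679263 + 75.048337 − 298.695880·sin 24.31625°)/11.794948 = 1.588201
contact ratio ≈ 1.5882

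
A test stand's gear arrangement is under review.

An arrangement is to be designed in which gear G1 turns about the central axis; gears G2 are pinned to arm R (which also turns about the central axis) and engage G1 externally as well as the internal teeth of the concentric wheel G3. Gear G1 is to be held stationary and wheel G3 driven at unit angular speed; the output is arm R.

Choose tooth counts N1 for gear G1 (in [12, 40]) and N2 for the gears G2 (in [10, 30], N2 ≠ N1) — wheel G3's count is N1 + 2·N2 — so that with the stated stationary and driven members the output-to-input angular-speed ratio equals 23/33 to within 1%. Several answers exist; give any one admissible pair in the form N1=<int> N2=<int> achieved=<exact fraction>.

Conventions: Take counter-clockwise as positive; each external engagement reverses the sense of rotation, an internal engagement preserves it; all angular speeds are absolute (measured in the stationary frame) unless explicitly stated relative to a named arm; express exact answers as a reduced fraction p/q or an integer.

design class (target 23/33): planetary set
Willis with ω_sun = 0: ω_arm/ω_ring = N3/(N1+N3); set equal to 23/33  ⇒  N3/N1 = (23/33)/(1 − 23/33) = 23/10
N3 = N1 + 2·N2  ⇒  N2/N1 = (N3/N1 − 1)/2 = (23/10 − 1)/2 = 13/20
smallest multiple with N1 ≥ 12 and N2 ≥ 10: k = 1  ⇒  N1 = 1·20 = 20, N2 = 1·13 = 13 (N1 ≤ 40, N2 ≤ 30, N2 ≠ N1 ✓), N3 = 20 + 2·13 = 46
check: N3/(N1+N3) with N1 = 20, N3 = 46 gives 23/33; |achieved − target| = 0 ≤ 23/3300 ✓

N1=20 N2=13 achieved=23/33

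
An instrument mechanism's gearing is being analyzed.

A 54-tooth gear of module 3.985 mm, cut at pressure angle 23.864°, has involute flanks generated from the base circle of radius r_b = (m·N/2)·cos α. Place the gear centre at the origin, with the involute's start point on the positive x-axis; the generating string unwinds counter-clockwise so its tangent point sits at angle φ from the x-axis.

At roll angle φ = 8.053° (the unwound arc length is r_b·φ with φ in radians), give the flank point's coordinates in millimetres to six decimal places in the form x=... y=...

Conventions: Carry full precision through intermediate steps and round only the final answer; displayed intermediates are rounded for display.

topology: single-mesh involute geometry — m = 3.985, N = 54
pitch radius r_p = m·N/2 = 3.985·54/2 = 107.595000
base radius r_b = r_p·cos α = 107.595000·cos 23.864° = 98.396524
roll angle φ = 8.053° = 0.14055136 rad
x = r_b·(cos φ + φ·sin φ) = 99.363626
y = r_b·(sin φ − φ·cos φ) = 0.090888

x=99.363626 y=0.090888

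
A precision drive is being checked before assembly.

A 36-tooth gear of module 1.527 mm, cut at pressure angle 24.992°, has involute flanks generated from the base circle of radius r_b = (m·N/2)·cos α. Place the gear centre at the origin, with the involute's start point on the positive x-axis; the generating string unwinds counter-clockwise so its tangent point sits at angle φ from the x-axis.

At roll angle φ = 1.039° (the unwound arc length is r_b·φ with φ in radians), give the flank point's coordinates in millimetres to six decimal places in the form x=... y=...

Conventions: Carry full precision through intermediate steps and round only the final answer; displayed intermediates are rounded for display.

x=24.916493 y=0.000050

recognized (one wheel, involute flank): single-mesh tooth geometry, m = 1.527, N = 36
pitch radius r_p = m·N/2 = 1.527·36/2 = 27.486000
base radius r_b = r_p·cos α = 27.486000·cos 24.992° = 24.912398
roll angle φ = 1.039° = 0.01813397 rad
x = r_b·(cos φ + φ·sin φ) = 24.916493
y = r_b·(sin φ − φ·cos φ) = 0.000050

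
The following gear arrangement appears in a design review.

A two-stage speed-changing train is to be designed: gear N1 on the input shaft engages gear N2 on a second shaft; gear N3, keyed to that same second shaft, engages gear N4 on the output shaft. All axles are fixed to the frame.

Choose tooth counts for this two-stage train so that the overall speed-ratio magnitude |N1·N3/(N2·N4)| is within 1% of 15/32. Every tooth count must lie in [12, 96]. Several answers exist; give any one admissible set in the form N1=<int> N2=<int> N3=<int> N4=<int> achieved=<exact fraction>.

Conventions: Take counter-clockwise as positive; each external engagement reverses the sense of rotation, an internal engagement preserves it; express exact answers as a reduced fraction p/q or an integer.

N1=12 N2=32 N3=15 N4=12 achieved=15/32

class = fixed-axis compound train [2-stage, 15/32 wanted]
target = 15/32 in lowest terms: an exact hit needs N1·N3 = k·15 and N2·N4 = k·32 for one integer k, every count in [12, 96]; additionally prefer no 1:1 stage (N1 ≠ N2, N3 ≠ N4)
k = 1…11: no 1:1-free in-range split of k·15 and k·32 into factor pairs; take k = 12
k = 12: N1·N3 = 180 = 12·15, N2·N4 = 384 = 32·12
achieved = 12·15/(32·12) = 15/32; |achieved − target| = 0 ≤ 3/640 ✓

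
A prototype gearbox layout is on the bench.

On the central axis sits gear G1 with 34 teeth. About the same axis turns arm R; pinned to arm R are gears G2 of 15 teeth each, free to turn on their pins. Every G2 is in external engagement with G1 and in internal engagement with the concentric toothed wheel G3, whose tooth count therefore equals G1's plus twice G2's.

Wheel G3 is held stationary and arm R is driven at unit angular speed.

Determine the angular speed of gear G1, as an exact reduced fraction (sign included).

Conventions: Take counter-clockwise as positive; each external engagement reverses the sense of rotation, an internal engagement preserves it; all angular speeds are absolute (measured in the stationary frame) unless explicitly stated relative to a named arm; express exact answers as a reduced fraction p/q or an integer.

49/17

topology: planetary set — G1 34T / G2 15T / G3 64T, arm = carrier (Willis)
ring teeth: 34 + 2·15 = 64
34(ω_sun−ω_arm) = −64(ω_ring−ω_arm),  ω_ring = 0, ω_arm = 1
ω_sun = 1 − (64/34)(0−1) = 49/17
exact speed ratio = 49/17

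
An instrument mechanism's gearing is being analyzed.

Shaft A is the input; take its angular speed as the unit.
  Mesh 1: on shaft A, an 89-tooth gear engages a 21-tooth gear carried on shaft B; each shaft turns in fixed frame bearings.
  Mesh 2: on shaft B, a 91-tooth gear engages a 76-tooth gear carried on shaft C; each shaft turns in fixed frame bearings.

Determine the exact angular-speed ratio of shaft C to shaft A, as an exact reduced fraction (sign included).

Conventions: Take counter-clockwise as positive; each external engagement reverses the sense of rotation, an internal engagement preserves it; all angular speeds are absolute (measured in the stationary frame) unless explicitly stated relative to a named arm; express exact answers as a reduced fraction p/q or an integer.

class = fixed-axis compound train [2 meshes; 2 ratios multiply, 2 sense flips]
mesh 1 [89T→21T]: running ratio 89/21, sense −
mesh 2 [91T→76T]: running ratio 1157/228, sense +
ω_out/ω_in = 1157/228

1157/228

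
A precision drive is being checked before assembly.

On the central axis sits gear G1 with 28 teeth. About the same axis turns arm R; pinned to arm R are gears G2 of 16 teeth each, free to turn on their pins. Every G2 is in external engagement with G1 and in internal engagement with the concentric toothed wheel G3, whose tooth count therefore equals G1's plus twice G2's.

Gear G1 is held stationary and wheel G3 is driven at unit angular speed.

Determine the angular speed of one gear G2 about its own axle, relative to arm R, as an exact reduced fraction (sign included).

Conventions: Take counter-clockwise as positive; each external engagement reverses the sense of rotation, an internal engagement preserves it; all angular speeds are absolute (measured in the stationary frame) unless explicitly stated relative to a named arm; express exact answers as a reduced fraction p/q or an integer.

recognized (axles ride arm R): planetary set, 28/16/60 teeth
ring teeth: 28 + 2·16 = 60
28(ω_sun−ω_arm) = −60(ω_ring−ω_arm),  ω_sun = 0, ω_ring = 1
28(0−ω_arm) = −60(1−ω_arm)  ⇒  88·ω_arm = 60  ⇒  ω_arm = 15/22
sun–planet mesh: 28·(0−15/22) = −16·(ω_p−ω_arm)  ⇒  ω_p−ω_arm = 105/88
exact speed ratio = 105/88

105/88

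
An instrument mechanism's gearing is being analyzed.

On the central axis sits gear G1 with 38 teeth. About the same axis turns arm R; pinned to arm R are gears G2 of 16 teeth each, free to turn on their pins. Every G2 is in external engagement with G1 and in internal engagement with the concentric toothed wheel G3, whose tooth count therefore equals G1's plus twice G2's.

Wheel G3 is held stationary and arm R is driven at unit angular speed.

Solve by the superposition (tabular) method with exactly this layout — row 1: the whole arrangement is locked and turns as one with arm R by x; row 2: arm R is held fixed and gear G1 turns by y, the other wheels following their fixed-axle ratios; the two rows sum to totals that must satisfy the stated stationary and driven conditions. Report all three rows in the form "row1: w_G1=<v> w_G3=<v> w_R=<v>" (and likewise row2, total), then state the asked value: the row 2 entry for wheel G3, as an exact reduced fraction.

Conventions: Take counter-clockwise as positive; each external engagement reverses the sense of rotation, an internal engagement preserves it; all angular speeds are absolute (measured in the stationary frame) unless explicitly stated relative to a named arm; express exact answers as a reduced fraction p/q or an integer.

row1: w_G1=1 w_G3=1 w_R=1
row2: w_G1=35/19 w_G3=-1 w_R=0
total: w_G1=54/19 w_G3=0 w_R=1
asked value: -1

topology: planetary set — G1 38T / G2 16T / G3 70T, arm = carrier (Willis)
row 1: whole set turns with the arm by x
row 2: sun turns y, ring = −(38/70)·y, arm 0
boundary: total ω_ring = x − (38/70)·y = 0 and total ω_arm = x = 1  ⇒  y = 35/19, x = 1
row 2 ring = −(38/70)·35/19 = -1
totals (row 1 + row 2): sun 1 + 35/19 = 54/19, ring 1 + (-1) = 0, arm 1 + 0 = 1
asked cell (row2, ring) = -1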